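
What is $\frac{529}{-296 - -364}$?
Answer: $\frac{529}{68} \approx 7.7794$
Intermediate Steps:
$\frac{529}{-296 - -364} = \frac{529}{-296 + 364} = \frac{529}{68}$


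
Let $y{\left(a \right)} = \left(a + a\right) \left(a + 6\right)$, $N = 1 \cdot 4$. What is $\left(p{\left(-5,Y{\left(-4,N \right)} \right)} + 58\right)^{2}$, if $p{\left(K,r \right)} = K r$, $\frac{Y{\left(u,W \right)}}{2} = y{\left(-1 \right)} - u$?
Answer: $13924$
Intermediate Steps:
$N = 4$
$y{\left(a \right)} = 2 a \left(6 + a\right)$
$Y{\left(u,W \right)} = -20 - 2 u$ ($Y{\left(u,W \right)} = 2 \left(2 \left(-1\right) \left(6 - 1\right) - u\right) = 2 \left(2 \left(-1\right) 5 - u\right) = 2 \left(-10 - u\right) = -20 - 2 u$)
$\left(p{\left(-5,Y{\left(-4,N \right)} \right)} + 58\right)^{2} = \left(- 5 \left(-20 - -8\right) + 58\right)^{2} = \left(- 5 \left(-20 + 8\right) + 58\right)^{2} = \left(\left(-5\right) \left(-12\right) + 58\right)^{2} = \left(60 + 58\right)^{2} = 118^{2} = 13924$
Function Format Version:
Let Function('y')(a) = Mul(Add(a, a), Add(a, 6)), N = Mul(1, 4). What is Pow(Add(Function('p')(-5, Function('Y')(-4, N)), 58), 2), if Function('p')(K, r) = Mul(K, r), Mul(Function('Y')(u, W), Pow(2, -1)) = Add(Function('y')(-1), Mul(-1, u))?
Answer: 13924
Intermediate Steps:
N = 4
Function('y')(a) = Mul(2, a, Add(6, a)) (Function('y')(a) = Mul(Mul(2, a), Add(6, a)) = Mul(2, a, Add(6, a)))
Function('Y')(u, W) = Add(-20, Mul(-2, u)) (Function('Y')(u, W) = Mul(2, Add(Mul(2, -1, Add(6, -1)), Mul(-1, u))) = Mul(2, Add(Mul(2, -1, 5), Mul(-1, u))) = Mul(2, Add(-10, Mul(-1, u))) = Add(-20, Mul(-2, u)))
Pow(Add(Function('p')(-5, Function('Y')(-4, N)), 58), 2) = Pow(Add(Mul(-5, Add(-20, Mul(-2, -4))), 58), 2) = Pow(Add(Mul(-5, Add(-20, 8)), 58), 2) = Pow(Add(Mul(-5, -12), 58), 2) = Pow(Add(60, 58), 2) = Pow(118, 2) = 13924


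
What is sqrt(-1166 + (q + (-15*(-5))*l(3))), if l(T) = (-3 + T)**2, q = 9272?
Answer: sqrt(8106) ≈ 90.033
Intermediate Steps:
sqrt(-1166 + (q + (-15*(-5))*l(3))) = sqrt(-1166 + (9272 + (-15*(-5))*(-3 + 3)**2)) = sqrt(-1166 + (9272 + 75*0**2)) = sqrt(-1166 + (9272 + 75*0)) = sqrt(-1166 + (9272 + 0)) = sqrt(-1166 + 9272) = sqrt(8106)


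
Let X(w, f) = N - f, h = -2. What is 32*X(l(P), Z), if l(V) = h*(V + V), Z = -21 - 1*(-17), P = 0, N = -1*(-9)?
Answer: 416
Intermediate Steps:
N = 9
Z = -4 (Z = -21 + 17 = -4)
l(V) = -4*V (l(V) = -2*(V + V) = -4*V)
X(w, f) = 9 - f
32*X(l(P), Z) = 32*(9 - 1*(-4)) = 32*(9 + 4) = 32*13 = 416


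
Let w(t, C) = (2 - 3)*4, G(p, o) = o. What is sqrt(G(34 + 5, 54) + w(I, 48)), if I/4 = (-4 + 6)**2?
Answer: 5*sqrt(2) ≈ 7.0711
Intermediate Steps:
I = 16 (I = 4*(-4 + 6)**2 = 4*2**2 = 4*4 = 16)
w(t, C) = -4 (w(t, C) = -1*4 = -4)
sqrt(G(34 + 5, 54) + w(I, 48)) = sqrt(54 - 4) = sqrt(50) = 5*sqrt(2)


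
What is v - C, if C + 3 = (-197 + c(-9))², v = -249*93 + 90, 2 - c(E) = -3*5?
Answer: -55464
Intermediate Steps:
c(E) = 17 (c(E) = 2 - (-3)*5 = 2 - 1*(-15) = 2 + 15 = 17)
v = -23067 (v = -23157 + 90 = -23067)
C = 32397 (C = -3 + (-197 + 17)² = -3 + (-180)² = -3 + 32400 = 32397)
v - C = -23067 - 1*32397 = -23067 - 32397 = -55464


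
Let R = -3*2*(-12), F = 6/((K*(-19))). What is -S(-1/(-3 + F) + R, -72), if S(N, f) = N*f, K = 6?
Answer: 151020/29 ≈ 5207.6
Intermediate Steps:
F = -1/19 (F = 6/((6*(-19))) = 6/(-114) = 6*(-1/114) = -1/19 ≈ -0.052632)
R = 72 (R = -6*(-12) = 72)
-S(-1/(-3 + F) + R, -72) = -(-1/(-3 - 1/19) + 72)*(-72) = -(-1/(-58/19) + 72)*(-72) = -(-1*(-19/58) + 72)*(-72) = -(19/58 + 72)*(-72) = -4195*(-72)/58 = -1*(-151020/29) = 151020/29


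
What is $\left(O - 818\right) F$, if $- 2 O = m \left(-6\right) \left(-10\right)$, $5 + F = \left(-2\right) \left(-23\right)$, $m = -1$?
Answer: $-32308$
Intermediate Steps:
$F = 41$ ($F = -5 - -46 = -5 + 46 = 41$)
$O = 30$ ($O = - \frac{\left(-1\right) \left(-6\right) \left(-10\right)}{2} = - \frac{6 \left(-10\right)}{2} = \left(- \frac{1}{2}\right) \left(-60\right) = 30$)
$\left(O - 818\right) F = \left(30 - 818\right) 41 = \left(-788\right) 41 = -32308$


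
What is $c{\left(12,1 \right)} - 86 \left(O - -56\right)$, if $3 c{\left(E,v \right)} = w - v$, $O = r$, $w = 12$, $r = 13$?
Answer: $- \frac{17791}{3} \approx -5930.3$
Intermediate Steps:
$O = 13$
$c{\left(E,v \right)} = 4 - \frac{v}{3}$ ($c{\left(E,v \right)} = \frac{12 - v}{3} = 4 - \frac{v}{3}$)
$c{\left(12,1 \right)} - 86 \left(O - -56\right) = \left(4 - \frac{1}{3}\right) - 86 \left(13 - -56\right) = \left(4 - \frac{1}{3}\right) - 86 \left(13 + 56\right) = \frac{11}{3} - 5934 = - \frac{17791}{3}$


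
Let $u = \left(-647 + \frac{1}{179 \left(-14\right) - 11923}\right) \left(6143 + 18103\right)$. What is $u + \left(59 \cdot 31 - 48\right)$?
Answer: $- \frac{226324386695}{14429} \approx -1.5685 \cdot 10^{7}$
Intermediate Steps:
$u = - \frac{226350084744}{14429}$ ($u = \left(-647 + \frac{1}{-2506 - 11923}\right) 24246 = \left(-647 + \frac{1}{-14429}\right) 24246 = \left(-647 - \frac{1}{14429}\right) 24246 = \left(- \frac{9335564}{14429}\right) 24246 = - \frac{226350084744}{14429} \approx -1.5687 \cdot 10^{7}$)
$u + \left(59 \cdot 31 - 48\right) = - \frac{226350084744}{14429} + \left(59 \cdot 31 - 48\right) = - \frac{226350084744}{14429} + \left(1829 - 48\right) = - \frac{226350084744}{14429} + 1781 = - \frac{226324386695}{14429}$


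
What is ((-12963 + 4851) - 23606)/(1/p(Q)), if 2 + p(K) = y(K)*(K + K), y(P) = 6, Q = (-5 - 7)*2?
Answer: 9198220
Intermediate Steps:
Q = -24 (Q = -12*2 = -24)
p(K) = -2 + 12*K (p(K) = -2 + 6*(K + K) = -2 + 6*(2*K) = -2 + 12*K)
((-12963 + 4851) - 23606)/(1/p(Q)) = ((-12963 + 4851) - 23606)/(1/(-2 + 12*(-24))) = (-8112 - 23606)/(1/(-2 - 288)) = -31718/(1/(-290)) = -31718/(-1/290) = -31718*(-290) = 9198220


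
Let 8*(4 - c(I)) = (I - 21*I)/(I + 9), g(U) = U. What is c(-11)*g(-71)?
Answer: -5041/4 ≈ -1260.3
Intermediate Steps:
c(I) = 4 + 5*I/(2*(9 + I)) (c(I) = 4 - (I - 21*I)/(8*(I + 9)) = 4 - (-20*I)/(8*(9 + I)) = 4 - (-5)*I/(2*(9 + I)) = 4 + 5*I/(2*(9 + I)))
c(-11)*g(-71) = ((72 + 13*(-11))/(2*(9 - 11)))*(-71) = ((1/2)*(72 - 143)/(-2))*(-71) = ((1/2)*(-1/2)*(-71))*(-71) = (71/4)*(-71) = -5041/4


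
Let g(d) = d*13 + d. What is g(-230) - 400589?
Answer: -403809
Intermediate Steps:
g(d) = 14*d (g(d) = 13*d + d = 14*d)
g(-230) - 400589 = 14*(-230) - 400589 = -3220 - 400589 = -403809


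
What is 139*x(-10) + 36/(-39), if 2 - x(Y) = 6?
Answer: -7240/13 ≈ -556.92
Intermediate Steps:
x(Y) = -4 (x(Y) = 2 - 1*6 = 2 - 6 = -4)
139*x(-10) + 36/(-39) = 139*(-4) + 36/(-39) = -556 + 36*(-1/39) = -556 - 12/13 = -7240/13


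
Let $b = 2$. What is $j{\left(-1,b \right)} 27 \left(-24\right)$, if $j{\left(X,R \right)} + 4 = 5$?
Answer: $-648$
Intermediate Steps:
$j{\left(X,R \right)} = 1$ ($j{\left(X,R \right)} = -4 + 5 = 1$)
$j{\left(-1,b \right)} 27 \left(-24\right) = 1 \cdot 27 \left(-24\right) = 27 \left(-24\right) = -648$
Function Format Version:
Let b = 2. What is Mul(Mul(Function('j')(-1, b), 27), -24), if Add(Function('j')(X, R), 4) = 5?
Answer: -648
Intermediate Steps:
Function('j')(X, R) = 1 (Function('j')(X, R) = Add(-4, 5) = 1)
Mul(Mul(Function('j')(-1, b), 27), -24) = Mul(Mul(1, 27), -24) = Mul(27, -24) = -648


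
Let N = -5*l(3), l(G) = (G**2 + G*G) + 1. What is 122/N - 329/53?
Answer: -37721/5035 ≈ -7.4918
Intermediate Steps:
l(G) = 1 + 2*G**2 (l(G) = (G**2 + G**2) + 1 = 2*G**2 + 1 = 1 + 2*G**2)
N = -95 (N = -5*(1 + 2*3**2) = -5*(1 + 2*9) = -5*(1 + 18) = -5*19 = -95)
122/N - 329/53 = 122/(-95) - 329/53 = 122*(-1/95) - 329*1/53 = -122/95 - 329/53 = -37721/5035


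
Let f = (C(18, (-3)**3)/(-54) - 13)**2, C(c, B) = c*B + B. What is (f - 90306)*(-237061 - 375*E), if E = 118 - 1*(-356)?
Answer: 149819362925/4 ≈ 3.7455e+10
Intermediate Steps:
E = 474 (E = 118 + 356 = 474)
C(c, B) = B + B*c (C(c, B) = B*c + B = B + B*c)
f = 49/4 (f = (((-3)**3*(1 + 18))/(-54) - 13)**2 = (-27*19*(-1/54) - 13)**2 = (-513*(-1/54) - 13)**2 = (19/2 - 13)**2 = (-7/2)**2 = 49/4 ≈ 12.250)
(f - 90306)*(-237061 - 375*E) = (49/4 - 90306)*(-237061 - 375*474) = -361175*(-237061 - 177750)/4 = -361175/4*(-414811) = 149819362925/4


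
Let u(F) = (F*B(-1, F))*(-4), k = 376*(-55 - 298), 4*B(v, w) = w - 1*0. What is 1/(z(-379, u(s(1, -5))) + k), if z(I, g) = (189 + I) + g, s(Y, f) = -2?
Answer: -1/132922 ≈ -7.5232e-6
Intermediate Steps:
B(v, w) = w/4 (B(v, w) = (w - 1*0)/4 = (w + 0)/4 = w/4)
k = -132728 (k = 376*(-353) = -132728)
u(F) = -F**2 (u(F) = (F*(F/4))*(-4) = (F**2/4)*(-4) = -F**2)
z(I, g) = 189 + I + g
1/(z(-379, u(s(1, -5))) + k) = 1/((189 - 379 - 1*(-2)**2) - 132728) = 1/((189 - 379 - 1*4) - 132728) = 1/((189 - 379 - 4) - 132728) = 1/(-194 - 132728) = 1/(-132922) = -1/132922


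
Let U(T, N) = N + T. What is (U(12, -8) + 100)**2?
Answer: 10816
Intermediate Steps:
(U(12, -8) + 100)**2 = ((-8 + 12) + 100)**2 = (4 + 100)**2 = 104**2 = 10816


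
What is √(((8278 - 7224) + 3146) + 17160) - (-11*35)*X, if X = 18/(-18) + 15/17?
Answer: -770/17 + 4*√1335 ≈ 100.86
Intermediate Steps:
X = -2/17 (X = 18*(-1/18) + 15*(1/17) = -1 + 15/17 = -2/17 ≈ -0.11765)
√(((8278 - 7224) + 3146) + 17160) - (-11*35)*X = √(((8278 - 7224) + 3146) + 17160) - (-11*35)*(-2)/17 = √((1054 + 3146) + 17160) - (-385)*(-2)/17 = √(4200 + 17160) - 1*770/17 = √21360 - 770/17 = 4*√1335 - 770/17 = -770/17 + 4*√1335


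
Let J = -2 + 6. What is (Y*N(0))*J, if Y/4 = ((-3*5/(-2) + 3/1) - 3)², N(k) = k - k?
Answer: 0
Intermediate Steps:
N(k) = 0
J = 4
Y = 225 (Y = 4*((-3*5/(-2) + 3/1) - 3)² = 4*((-15*(-½) + 3*1) - 3)² = 4*((15/2 + 3) - 3)² = 4*(21/2 - 3)² = 4*(15/2)² = 4*(225/4) = 225)
(Y*N(0))*J = (225*0)*4 = 0*4 = 0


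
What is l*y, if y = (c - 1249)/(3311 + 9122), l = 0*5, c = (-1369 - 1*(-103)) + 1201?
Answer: 0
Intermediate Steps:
c = -65 (c = (-1369 + 103) + 1201 = -1266 + 1201 = -65)
l = 0
y = -1314/12433 (y = (-65 - 1249)/(3311 + 9122) = -1314/12433 ≈ -0.10569)
l*y = 0*(-1314/12433) = 0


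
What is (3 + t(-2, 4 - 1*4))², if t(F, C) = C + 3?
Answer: 36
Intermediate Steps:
t(F, C) = 3 + C
(3 + t(-2, 4 - 1*4))² = (3 + (3 + (4 - 1*4)))² = (3 + (3 + (4 - 4)))² = (3 + (3 + 0))² = (3 + 3)² = 6² = 36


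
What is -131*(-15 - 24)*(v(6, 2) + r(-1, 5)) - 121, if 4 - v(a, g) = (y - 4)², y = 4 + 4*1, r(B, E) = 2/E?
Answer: -296927/5 ≈ -59385.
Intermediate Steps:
y = 8 (y = 4 + 4 = 8)
v(a, g) = -12 (v(a, g) = 4 - (8 - 4)² = 4 - 1*4² = 4 - 1*16 = 4 - 16 = -12)
-131*(-15 - 24)*(v(6, 2) + r(-1, 5)) - 121 = -131*(-15 - 24)*(-12 + 2/5) - 121 = -(-5109)*(-12 + 2*(⅕)) - 121 = -(-5109)*(-12 + ⅖) - 121 = -(-5109)*(-58)/5 - 121 = -131*2262/5 - 121 = -296322/5 - 121 = -296927/5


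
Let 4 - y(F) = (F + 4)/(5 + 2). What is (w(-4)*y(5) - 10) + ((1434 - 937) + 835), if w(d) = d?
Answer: 9178/7 ≈ 1311.1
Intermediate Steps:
y(F) = 24/7 - F/7 (y(F) = 4 - (F + 4)/(5 + 2) = 4 - (4 + F)/7 = 4 - (4/7 + F/7) = 4 + (-4/7 - F/7) = 24/7 - F/7)
(w(-4)*y(5) - 10) + ((1434 - 937) + 835) = (-4*(24/7 - 1/7*5) - 10) + ((1434 - 937) + 835) = (-4*(24/7 - 5/7) - 10) + (497 + 835) = (-4*19/7 - 10) + 1332 = (-76/7 - 10) + 1332 = -146/7 + 1332 = 9178/7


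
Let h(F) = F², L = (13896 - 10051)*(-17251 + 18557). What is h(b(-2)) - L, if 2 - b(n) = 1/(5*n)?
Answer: -502156559/100 ≈ -5.0216e+6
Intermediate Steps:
b(n) = 2 - 1/(5*n)
L = 5021570 (L = 3845*1306 = 5021570)
h(b(-2)) - L = (2 - ⅕/(-2))² - 1*5021570 = (2 - ⅕*(-½))² - 5021570 = (2 + ⅒)² - 5021570 = (21/10)² - 5021570 = 441/100 - 5021570 = -502156559/100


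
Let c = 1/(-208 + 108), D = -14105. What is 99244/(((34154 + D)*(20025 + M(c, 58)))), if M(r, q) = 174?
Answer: 99244/404969751 ≈ 0.00024507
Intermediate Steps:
c = -1/100 (c = 1/(-100) = -1/100 ≈ -0.010000)
99244/(((34154 + D)*(20025 + M(c, 58)))) = 99244/(((34154 - 14105)*(20025 + 174))) = 99244/((20049*20199)) = 99244/404969751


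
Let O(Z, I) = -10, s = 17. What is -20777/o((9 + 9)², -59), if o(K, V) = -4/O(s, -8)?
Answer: -103885/2 ≈ -51943.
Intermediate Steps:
o(K, V) = ⅖ (o(K, V) = -4/(-10) = -4*(-⅒) = ⅖)
-20777/o((9 + 9)², -59) = -20777/⅖ = -20777*5/2 = -103885/2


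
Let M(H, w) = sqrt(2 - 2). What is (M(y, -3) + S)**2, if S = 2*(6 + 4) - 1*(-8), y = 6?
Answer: 784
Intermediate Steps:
M(H, w) = 0 (M(H, w) = sqrt(0) = 0)
S = 28 (S = 2*10 + 8 = 20 + 8 = 28)
(M(y, -3) + S)**2 = (0 + 28)**2 = 28**2 = 784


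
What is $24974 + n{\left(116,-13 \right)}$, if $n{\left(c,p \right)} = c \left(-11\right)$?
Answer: $23698$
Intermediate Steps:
$n{\left(c,p \right)} = - 11 c$
$24974 + n{\left(116,-13 \right)} = 24974 - 1276 = 23698$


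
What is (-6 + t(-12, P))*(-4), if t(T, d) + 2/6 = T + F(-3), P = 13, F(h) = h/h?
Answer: 208/3 ≈ 69.333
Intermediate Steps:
F(h) = 1
t(T, d) = ⅔ + T (t(T, d) = -⅓ + (T + 1) = -⅓ + (1 + T) = ⅔ + T)
(-6 + t(-12, P))*(-4) = (-6 + (⅔ - 12))*(-4) = (-6 - 34/3)*(-4) = -52/3*(-4) = 208/3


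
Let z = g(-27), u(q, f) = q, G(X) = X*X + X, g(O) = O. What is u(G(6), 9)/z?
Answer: -14/9 ≈ -1.5556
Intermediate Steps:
G(X) = X + X² (G(X) = X² + X = X + X²)
z = -27
u(G(6), 9)/z = (6*(1 + 6))/(-27) = (6*7)*(-1/27) = 42*(-1/27) = -14/9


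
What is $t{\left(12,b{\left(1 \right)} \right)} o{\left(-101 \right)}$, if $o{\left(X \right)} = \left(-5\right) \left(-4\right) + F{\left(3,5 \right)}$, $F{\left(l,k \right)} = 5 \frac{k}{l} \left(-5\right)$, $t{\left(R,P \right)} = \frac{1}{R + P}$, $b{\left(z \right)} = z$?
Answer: $- \frac{5}{3} \approx -1.6667$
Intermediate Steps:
$t{\left(R,P \right)} = \frac{1}{P + R}$
$F{\left(l,k \right)} = - \frac{25 k}{l}$ ($F{\left(l,k \right)} = 5 \left(- \frac{5 k}{l}\right) = - \frac{25 k}{l}$)
$o{\left(X \right)} = - \frac{65}{3}$ ($o{\left(X \right)} = \left(-5\right) \left(-4\right) - \frac{125}{3} = 20 - 125 \cdot \frac{1}{3} = 20 - \frac{125}{3} = - \frac{65}{3}$)
$t{\left(12,b{\left(1 \right)} \right)} o{\left(-101 \right)} = \frac{1}{1 + 12} \left(- \frac{65}{3}\right) = \frac{1}{13} \left(- \frac{65}{3}\right) = - \frac{5}{3}$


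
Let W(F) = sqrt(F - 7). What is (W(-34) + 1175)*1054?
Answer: 1238450 + 1054*I*sqrt(41) ≈ 1.2385e+6 + 6748.9*I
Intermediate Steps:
W(F) = sqrt(-7 + F)
(W(-34) + 1175)*1054 = (sqrt(-7 - 34) + 1175)*1054 = (sqrt(-41) + 1175)*1054 = (I*sqrt(41) + 1175)*1054 = (1175 + I*sqrt(41))*1054 = 1238450 + 1054*I*sqrt(41)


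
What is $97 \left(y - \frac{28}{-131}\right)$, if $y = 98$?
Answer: $\frac{1248002}{131} \approx 9526.7$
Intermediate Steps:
$97 \left(y - \frac{28}{-131}\right) = 97 \left(98 - \frac{28}{-131}\right) = 97 \left(98 - - \frac{28}{131}\right) = 97 \left(98 + \frac{28}{131}\right) = 97 \cdot \frac{12866}{131} = \frac{1248002}{131}$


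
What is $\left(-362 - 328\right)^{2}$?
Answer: $476100$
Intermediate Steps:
$\left(-362 - 328\right)^{2} = \left(-690\right)^{2} = 476100$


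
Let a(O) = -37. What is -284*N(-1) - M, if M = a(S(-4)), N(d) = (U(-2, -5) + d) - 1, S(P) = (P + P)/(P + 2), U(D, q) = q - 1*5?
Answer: 3445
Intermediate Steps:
U(D, q) = -5 + q (U(D, q) = q - 5 = -5 + q)
S(P) = 2*P/(2 + P) (S(P) = (2*P)/(2 + P) = 2*P/(2 + P))
N(d) = -11 + d (N(d) = ((-5 - 5) + d) - 1 = (-10 + d) - 1 = -11 + d)
M = -37
-284*N(-1) - M = -284*(-11 - 1) - 1*(-37) = -284*(-12) + 37 = 3408 + 37 = 3445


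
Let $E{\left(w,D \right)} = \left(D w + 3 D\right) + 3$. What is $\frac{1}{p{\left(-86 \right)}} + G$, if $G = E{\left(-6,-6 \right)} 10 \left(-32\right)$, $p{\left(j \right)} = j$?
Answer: $- \frac{577921}{86} \approx -6720.0$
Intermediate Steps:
$E{\left(w,D \right)} = 3 + 3 D + D w$ ($E{\left(w,D \right)} = \left(3 D + D w\right) + 3 = 3 + 3 D + D w$)
$G = -6720$ ($G = \left(3 + 3 \left(-6\right) - -36\right) 10 \left(-32\right) = \left(3 - 18 + 36\right) \left(-320\right) = 21 \left(-320\right) = -6720$)
$\frac{1}{p{\left(-86 \right)}} + G = \frac{1}{-86} - 6720 = - \frac{1}{86} - 6720 = - \frac{577921}{86}$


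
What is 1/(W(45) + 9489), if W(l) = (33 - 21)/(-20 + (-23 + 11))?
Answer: 8/75909 ≈ 0.00010539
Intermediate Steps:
W(l) = -3/8 (W(l) = 12/(-20 - 12) = 12/(-32) = 12*(-1/32) = -3/8)
1/(W(45) + 9489) = 1/(-3/8 + 9489) = 1/(75909/8) = 8/75909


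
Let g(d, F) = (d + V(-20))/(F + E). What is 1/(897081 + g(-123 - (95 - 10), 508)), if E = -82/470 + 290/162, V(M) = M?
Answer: 4850267/4351080200637 ≈ 1.1147e-6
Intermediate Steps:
E = 30754/19035 (E = -82*1/470 + 290*(1/162) = -41/235 + 145/81 = 30754/19035 ≈ 1.6157)
g(d, F) = (-20 + d)/(30754/19035 + F) (g(d, F) = (d - 20)/(F + 30754/19035) = (-20 + d)/(30754/19035 + F))
1/(897081 + g(-123 - (95 - 10), 508)) = 1/(897081 + 19035*(-20 + (-123 - (95 - 10)))/(30754 + 19035*508)) = 1/(897081 + 19035*(-20 + (-123 - 1*85))/(30754 + 9669780)) = 1/(897081 + 19035*(-20 + (-123 - 85))/9700534) = 1/(897081 + 19035*(1/9700534)*(-20 - 208)) = 1/(897081 + 19035*(1/9700534)*(-228)) = 1/(897081 - 2169990/4850267) = 1/(4351080200637/4850267) = 4850267/4351080200637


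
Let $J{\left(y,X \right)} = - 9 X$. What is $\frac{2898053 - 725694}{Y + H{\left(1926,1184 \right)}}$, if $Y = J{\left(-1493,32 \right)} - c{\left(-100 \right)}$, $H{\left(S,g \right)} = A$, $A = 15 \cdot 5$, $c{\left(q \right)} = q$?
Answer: $- \frac{2172359}{113} \approx -19224.0$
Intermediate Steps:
$A = 75$
$H{\left(S,g \right)} = 75$
$Y = -188$ ($Y = \left(-9\right) 32 - -100 = -288 + 100 = -188$)
$\frac{2898053 - 725694}{Y + H{\left(1926,1184 \right)}} = \frac{2898053 - 725694}{-188 + 75} = \frac{2172359}{-113} = 2172359 \left(- \frac{1}{113}\right) = - \frac{2172359}{113}$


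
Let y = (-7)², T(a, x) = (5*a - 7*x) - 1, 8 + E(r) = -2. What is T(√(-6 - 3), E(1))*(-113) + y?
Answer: -7748 - 1695*I ≈ -7748.0 - 1695.0*I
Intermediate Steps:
E(r) = -10 (E(r) = -8 - 2 = -10)
T(a, x) = -1 - 7*x + 5*a (T(a, x) = (-7*x + 5*a) - 1 = -1 - 7*x + 5*a)
y = 49
T(√(-6 - 3), E(1))*(-113) + y = (-1 - 7*(-10) + 5*√(-6 - 3))*(-113) + 49 = (-1 + 70 + 5*√(-9))*(-113) + 49 = (-1 + 70 + 5*(3*I))*(-113) + 49 = (-1 + 70 + 15*I)*(-113) + 49 = (69 + 15*I)*(-113) + 49 = (-7797 - 1695*I) + 49 = -7748 - 1695*I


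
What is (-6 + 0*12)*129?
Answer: -774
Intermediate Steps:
(-6 + 0*12)*129 = (-6 + 0)*129 = -6*129 = -774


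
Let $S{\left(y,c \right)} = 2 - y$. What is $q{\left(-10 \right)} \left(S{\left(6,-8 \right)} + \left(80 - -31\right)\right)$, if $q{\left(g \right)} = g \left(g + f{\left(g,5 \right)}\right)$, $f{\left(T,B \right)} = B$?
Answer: $5350$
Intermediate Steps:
$q{\left(g \right)} = g \left(5 + g\right)$ ($q{\left(g \right)} = g \left(g + 5\right) = g \left(5 + g\right)$)
$q{\left(-10 \right)} \left(S{\left(6,-8 \right)} + \left(80 - -31\right)\right) = - 10 \left(5 - 10\right) \left(\left(2 - 6\right) + \left(80 - -31\right)\right) = \left(-10\right) \left(-5\right) \left(\left(2 - 6\right) + \left(80 + 31\right)\right) = 50 \left(-4 + 111\right) = 50 \cdot 107 = 5350$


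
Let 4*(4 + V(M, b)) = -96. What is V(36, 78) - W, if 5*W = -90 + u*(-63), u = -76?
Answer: -4838/5 ≈ -967.60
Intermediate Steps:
V(M, b) = -28 (V(M, b) = -4 + (¼)*(-96) = -4 - 24 = -28)
W = 4698/5 (W = (-90 - 76*(-63))/5 = (-90 + 4788)/5 = (⅕)*4698 = 4698/5 ≈ 939.60)
V(36, 78) - W = -28 - 1*4698/5 = -28 - 4698/5 = -4838/5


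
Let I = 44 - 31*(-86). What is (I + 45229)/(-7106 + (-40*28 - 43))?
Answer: -47939/8269 ≈ -5.7974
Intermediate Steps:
I = 2710 (I = 44 + 2666 = 2710)
(I + 45229)/(-7106 + (-40*28 - 43)) = (2710 + 45229)/(-7106 + (-40*28 - 43)) = 47939/(-7106 + (-1120 - 43)) = 47939/(-7106 - 1163) = 47939/(-8269) = 47939*(-1/8269) = -47939/8269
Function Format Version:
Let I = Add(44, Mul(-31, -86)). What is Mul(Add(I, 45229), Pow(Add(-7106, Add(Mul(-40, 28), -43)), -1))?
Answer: Rational(-47939, 8269) ≈ -5.7974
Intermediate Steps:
I = 2710 (I = Add(44, 2666) = 2710)
Mul(Add(I, 45229), Pow(Add(-7106, Add(Mul(-40, 28), -43)), -1)) = Mul(Add(2710, 45229), Pow(Add(-7106, Add(Mul(-40, 28), -43)), -1)) = Mul(47939, Pow(Add(-7106, Add(-1120, -43)), -1)) = Mul(47939, Pow(Add(-7106, -1163), -1)) = Mul(47939, Pow(-8269, -1)) = Mul(47939, Rational(-1, 8269)) = Rational(-47939, 8269)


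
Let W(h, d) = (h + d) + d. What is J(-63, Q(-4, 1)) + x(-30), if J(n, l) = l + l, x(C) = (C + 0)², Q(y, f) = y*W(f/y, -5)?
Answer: 982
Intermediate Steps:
W(h, d) = h + 2*d (W(h, d) = (d + h) + d = h + 2*d)
Q(y, f) = y*(-10 + f/y) (Q(y, f) = y*(f/y + 2*(-5)) = y*(f/y - 10) = y*(-10 + f/y))
x(C) = C²
J(n, l) = 2*l
J(-63, Q(-4, 1)) + x(-30) = 2*(1 - 10*(-4)) + (-30)² = 2*(1 + 40) + 900 = 2*41 + 900 = 82 + 900 = 982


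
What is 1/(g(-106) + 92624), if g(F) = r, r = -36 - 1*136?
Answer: 1/92452 ≈ 1.0816e-5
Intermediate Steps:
r = -172 (r = -36 - 136 = -172)
g(F) = -172
1/(g(-106) + 92624) = 1/(-172 + 92624) = 1/92452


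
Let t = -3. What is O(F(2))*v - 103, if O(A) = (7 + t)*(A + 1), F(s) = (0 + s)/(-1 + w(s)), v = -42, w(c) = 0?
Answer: 65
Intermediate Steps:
F(s) = -s (F(s) = (0 + s)/(-1 + 0) = s/(-1) = s*(-1) = -s)
O(A) = 4 + 4*A (O(A) = (7 - 3)*(A + 1) = 4*(1 + A) = 4 + 4*A)
O(F(2))*v - 103 = (4 + 4*(-1*2))*(-42) - 103 = (4 + 4*(-2))*(-42) - 103 = (4 - 8)*(-42) - 103 = -4*(-42) - 103 = 168 - 103 = 65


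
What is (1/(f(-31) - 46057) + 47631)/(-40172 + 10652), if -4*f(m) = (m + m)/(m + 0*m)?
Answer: -4387529563/2719234800 ≈ -1.6135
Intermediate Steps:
f(m) = -1/2 (f(m) = -(m + m)/(4*(m + 0*m)) = -2*m/(4*(m + 0)) = -2*m/(4*m) = -1/4*2 = -1/2)
(1/(f(-31) - 46057) + 47631)/(-40172 + 10652) = (1/(-1/2 - 46057) + 47631)/(-40172 + 10652) = (1/(-92115/2) + 47631)/(-29520) = (-2/92115 + 47631)*(-1/29520) = (4387529563/92115)*(-1/29520) = -4387529563/2719234800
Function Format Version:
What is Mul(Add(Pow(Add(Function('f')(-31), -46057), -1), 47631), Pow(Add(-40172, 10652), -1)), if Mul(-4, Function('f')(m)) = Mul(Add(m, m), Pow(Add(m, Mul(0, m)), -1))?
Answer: Rational(-4387529563, 2719234800) ≈ -1.6135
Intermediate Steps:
Function('f')(m) = Rational(-1, 2) (Function('f')(m) = Mul(Rational(-1, 4), Mul(Add(m, m), Pow(Add(m, Mul(0, m)), -1))) = Mul(Rational(-1, 4), Mul(Mul(2, m), Pow(Add(m, 0), -1))) = Mul(Rational(-1, 4), Mul(Mul(2, m), Pow(m, -1))) = Mul(Rational(-1, 4), 2) = Rational(-1, 2))
Mul(Add(Pow(Add(Function('f')(-31), -46057), -1), 47631), Pow(Add(-40172, 10652), -1)) = Mul(Add(Pow(Add(Rational(-1, 2), -46057), -1), 47631), Pow(Add(-40172, 10652), -1)) = Mul(Add(Pow(Rational(-92115, 2), -1), 47631), Pow(-29520, -1)) = Mul(Add(Rational(-2, 92115), 47631), Rational(-1, 29520)) = Mul(Rational(4387529563, 92115), Rational(-1, 29520)) = Rational(-4387529563, 2719234800)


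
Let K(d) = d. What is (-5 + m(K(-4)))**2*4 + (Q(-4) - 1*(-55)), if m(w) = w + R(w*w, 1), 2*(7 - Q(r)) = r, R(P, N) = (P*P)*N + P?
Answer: 276740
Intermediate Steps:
R(P, N) = P + N*P**2 (R(P, N) = P**2*N + P = N*P**2 + P = P + N*P**2)
Q(r) = 7 - r/2
m(w) = w + w**2*(1 + w**2) (m(w) = w + (w*w)*(1 + 1*(w*w)) = w + w**2*(1 + 1*w**2) = w + w**2*(1 + w**2))
(-5 + m(K(-4)))**2*4 + (Q(-4) - 1*(-55)) = (-5 - 4*(1 - 4 + (-4)**3))**2*4 + ((7 - 1/2*(-4)) - 1*(-55)) = (-5 - 4*(1 - 4 - 64))**2*4 + ((7 + 2) + 55) = (-5 - 4*(-67))**2*4 + (9 + 55) = (-5 + 268)**2*4 + 64 = 263**2*4 + 64 = 69169*4 + 64 = 276676 + 64 = 276740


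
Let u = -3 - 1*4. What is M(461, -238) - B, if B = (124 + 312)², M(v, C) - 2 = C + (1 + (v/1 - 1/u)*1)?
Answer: -1329089/7 ≈ -1.8987e+5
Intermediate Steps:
u = -7 (u = -3 - 4 = -7)
M(v, C) = 22/7 + C + v (M(v, C) = 2 + (C + (1 + (v/1 - 1/(-7))*1)) = 2 + (C + (1 + (v*1 - 1*(-⅐))*1)) = 2 + (C + (1 + (v + ⅐)*1)) = 2 + (C + (1 + (⅐ + v)*1)) = 2 + (C + (1 + (⅐ + v))) = 2 + (C + (8/7 + v)) = 2 + (8/7 + C + v) = 22/7 + C + v)
B = 190096 (B = 436² = 190096)
M(461, -238) - B = (22/7 - 238 + 461) - 1*190096 = 1583/7 - 190096 = -1329089/7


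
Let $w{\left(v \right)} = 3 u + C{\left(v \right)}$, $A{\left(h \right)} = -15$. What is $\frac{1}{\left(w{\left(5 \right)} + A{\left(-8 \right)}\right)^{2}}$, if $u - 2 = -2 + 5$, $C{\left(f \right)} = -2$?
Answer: $\frac{1}{4} \approx 0.25$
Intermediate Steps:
$u = 5$ ($u = 2 + \left(-2 + 5\right) = 2 + 3 = 5$)
$w{\left(v \right)} = 13$ ($w{\left(v \right)} = 3 \cdot 5 - 2 = 15 - 2 = 13$)
$\frac{1}{\left(w{\left(5 \right)} + A{\left(-8 \right)}\right)^{2}} = \frac{1}{\left(13 - 15\right)^{2}} = \frac{1}{\left(-2\right)^{2}} = \frac{1}{4}$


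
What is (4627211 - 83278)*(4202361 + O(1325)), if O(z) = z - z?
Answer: 19095246825813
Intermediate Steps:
O(z) = 0
(4627211 - 83278)*(4202361 + O(1325)) = (4627211 - 83278)*(4202361 + 0) = 4543933*4202361 = 19095246825813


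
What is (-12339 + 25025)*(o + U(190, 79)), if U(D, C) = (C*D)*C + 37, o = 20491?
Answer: 15303350148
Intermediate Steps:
U(D, C) = 37 + D*C² (U(D, C) = D*C² + 37 = 37 + D*C²)
(-12339 + 25025)*(o + U(190, 79)) = (-12339 + 25025)*(20491 + (37 + 190*79²)) = 12686*(20491 + (37 + 190*6241)) = 12686*(20491 + (37 + 1185790)) = 12686*(20491 + 1185827) = 12686*1206318 = 15303350148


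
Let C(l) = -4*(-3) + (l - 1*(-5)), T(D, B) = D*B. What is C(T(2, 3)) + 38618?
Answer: 38641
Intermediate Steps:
T(D, B) = B*D
C(l) = 17 + l (C(l) = 12 + (l + 5) = 12 + (5 + l) = 17 + l)
C(T(2, 3)) + 38618 = (17 + 3*2) + 38618 = (17 + 6) + 38618 = 23 + 38618 = 38641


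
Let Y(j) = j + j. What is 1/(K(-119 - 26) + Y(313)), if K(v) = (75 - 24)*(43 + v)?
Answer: -1/4576 ≈ -0.00021853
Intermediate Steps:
Y(j) = 2*j
K(v) = 2193 + 51*v (K(v) = 51*(43 + v) = 2193 + 51*v)
1/(K(-119 - 26) + Y(313)) = 1/((2193 + 51*(-119 - 26)) + 2*313) = 1/((2193 + 51*(-145)) + 626) = 1/((2193 - 7395) + 626) = 1/(-5202 + 626) = 1/(-4576) = -1/4576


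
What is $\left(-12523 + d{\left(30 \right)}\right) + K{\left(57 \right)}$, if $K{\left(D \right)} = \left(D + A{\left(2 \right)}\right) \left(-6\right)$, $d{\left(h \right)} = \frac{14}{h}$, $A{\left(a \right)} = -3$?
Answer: $- \frac{192698}{15} \approx -12847.0$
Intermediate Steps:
$K{\left(D \right)} = 18 - 6 D$ ($K{\left(D \right)} = \left(D - 3\right) \left(-6\right) = \left(-3 + D\right) \left(-6\right) = 18 - 6 D$)
$\left(-12523 + d{\left(30 \right)}\right) + K{\left(57 \right)} = \left(-12523 + \frac{14}{30}\right) + \left(18 - 342\right) = \left(-12523 + 14 \cdot \frac{1}{30}\right) + \left(18 - 342\right) = \left(-12523 + \frac{7}{15}\right) - 324 = - \frac{187838}{15} - 324 = - \frac{192698}{15}$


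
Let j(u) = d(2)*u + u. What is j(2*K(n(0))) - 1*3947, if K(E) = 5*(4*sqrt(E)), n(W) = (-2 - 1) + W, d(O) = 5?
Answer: -3947 + 240*I*sqrt(3) ≈ -3947.0 + 415.69*I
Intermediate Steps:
n(W) = -3 + W
K(E) = 20*sqrt(E)
j(u) = 6*u (j(u) = 5*u + u = 6*u)
j(2*K(n(0))) - 1*3947 = 6*(2*(20*sqrt(-3 + 0))) - 1*3947 = 6*(2*(20*sqrt(-3))) - 3947 = 6*(2*(20*(I*sqrt(3)))) - 3947 = 6*(2*(20*I*sqrt(3))) - 3947 = 6*(40*I*sqrt(3)) - 3947 = 240*I*sqrt(3) - 3947 = -3947 + 240*I*sqrt(3)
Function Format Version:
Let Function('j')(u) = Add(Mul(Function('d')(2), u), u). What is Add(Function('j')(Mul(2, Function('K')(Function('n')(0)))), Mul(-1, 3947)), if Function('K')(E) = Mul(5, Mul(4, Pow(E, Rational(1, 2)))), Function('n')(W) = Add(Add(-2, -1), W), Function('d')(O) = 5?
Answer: Add(-3947, Mul(240, I, Pow(3, Rational(1, 2)))) ≈ Add(-3947.0, Mul(415.69, I))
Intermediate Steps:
Function('n')(W) = Add(-3, W)
Function('K')(E) = Mul(20, Pow(E, Rational(1, 2)))
Function('j')(u) = Mul(6, u) (Function('j')(u) = Add(Mul(5, u), u) = Mul(6, u))
Add(Function('j')(Mul(2, Function('K')(Function('n')(0)))), Mul(-1, 3947)) = Add(Mul(6, Mul(2, Mul(20, Pow(Add(-3, 0), Rational(1, 2))))), Mul(-1, 3947)) = Add(Mul(6, Mul(2, Mul(20, Pow(-3, Rational(1, 2))))), -3947) = Add(Mul(6, Mul(2, Mul(20, Mul(I, Pow(3, Rational(1, 2)))))), -3947) = Add(Mul(6, Mul(2, Mul(20, I, Pow(3, Rational(1, 2))))), -3947) = Add(Mul(6, Mul(40, I, Pow(3, Rational(1, 2)))), -3947) = Add(Mul(240, I, Pow(3, Rational(1, 2))), -3947) = Add(-3947, Mul(240, I, Pow(3, Rational(1, 2))))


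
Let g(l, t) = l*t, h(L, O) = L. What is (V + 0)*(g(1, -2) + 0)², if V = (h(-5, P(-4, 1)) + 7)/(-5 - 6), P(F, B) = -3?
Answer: -8/11 ≈ -0.72727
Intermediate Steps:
V = -2/11 (V = (-5 + 7)/(-5 - 6) = 2/(-11) = 2*(-1/11) = -2/11 ≈ -0.18182)
(V + 0)*(g(1, -2) + 0)² = (-2/11 + 0)*(1*(-2) + 0)² = -2*(-2 + 0)²/11 = -2/11*(-2)² = -2/11*4 = -8/11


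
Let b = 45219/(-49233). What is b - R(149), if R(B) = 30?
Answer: -507403/16411 ≈ -30.918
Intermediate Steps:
b = -15073/16411 (b = 45219*(-1/49233) = -15073/16411 ≈ -0.91847)
b - R(149) = -15073/16411 - 1*30 = -15073/16411 - 30 = -507403/16411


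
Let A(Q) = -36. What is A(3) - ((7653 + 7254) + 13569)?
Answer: -28512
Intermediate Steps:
A(3) - ((7653 + 7254) + 13569) = -36 - ((7653 + 7254) + 13569) = -36 - (14907 + 13569) = -36 - 1*28476 = -36 - 28476 = -28512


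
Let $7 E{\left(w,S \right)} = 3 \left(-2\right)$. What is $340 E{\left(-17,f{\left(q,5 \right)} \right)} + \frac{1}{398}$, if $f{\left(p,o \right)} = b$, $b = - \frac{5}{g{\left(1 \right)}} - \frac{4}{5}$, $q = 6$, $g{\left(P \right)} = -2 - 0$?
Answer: $- \frac{811913}{2786} \approx -291.43$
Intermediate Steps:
$g{\left(P \right)} = -2$ ($g{\left(P \right)} = -2 + 0 = -2$)
$b = \frac{17}{10}$ ($b = - \frac{5}{-2} - \frac{4}{5} = \left(-5\right) \left(- \frac{1}{2}\right) - \frac{4}{5} = \frac{5}{2} - \frac{4}{5} = \frac{17}{10} \approx 1.7$)
$f{\left(p,o \right)} = \frac{17}{10}$
$E{\left(w,S \right)} = - \frac{6}{7}$ ($E{\left(w,S \right)} = \frac{3 \left(-2\right)}{7} = \frac{1}{7} \left(-6\right) = - \frac{6}{7}$)
$340 E{\left(-17,f{\left(q,5 \right)} \right)} + \frac{1}{398} = 340 \left(- \frac{6}{7}\right) + \frac{1}{398} = - \frac{2040}{7} + \frac{1}{398} = - \frac{811913}{2786}$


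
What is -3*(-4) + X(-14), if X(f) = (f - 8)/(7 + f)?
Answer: 106/7 ≈ 15.143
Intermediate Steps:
X(f) = (-8 + f)/(7 + f)
-3*(-4) + X(-14) = -3*(-4) + (-8 - 14)/(7 - 14) = 12 - 22/(-7) = 12 - ⅐*(-22) = 12 + 22/7 = 106/7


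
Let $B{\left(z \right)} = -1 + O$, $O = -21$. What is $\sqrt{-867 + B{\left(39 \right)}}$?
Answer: $i \sqrt{889} \approx 29.816 i$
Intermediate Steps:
$B{\left(z \right)} = -22$ ($B{\left(z \right)} = -1 - 21 = -22$)
$\sqrt{-867 + B{\left(39 \right)}} = \sqrt{-867 - 22} = \sqrt{-889} = i \sqrt{889}$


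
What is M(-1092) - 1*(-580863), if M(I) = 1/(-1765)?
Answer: 1025223194/1765 ≈ 5.8086e+5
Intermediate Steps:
M(I) = -1/1765
M(-1092) - 1*(-580863) = -1/1765 - 1*(-580863) = -1/1765 + 580863 = 1025223194/1765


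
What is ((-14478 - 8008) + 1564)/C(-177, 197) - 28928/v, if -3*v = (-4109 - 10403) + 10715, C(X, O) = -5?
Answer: 79006914/18985 ≈ 4161.5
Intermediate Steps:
v = 3797/3 (v = -((-4109 - 10403) + 10715)/3 = -(-14512 + 10715)/3 = -1/3*(-3797) = 3797/3 ≈ 1265.7)
((-14478 - 8008) + 1564)/C(-177, 197) - 28928/v = ((-14478 - 8008) + 1564)/(-5) - 28928/3797/3 = (-22486 + 1564)*(-1/5) - 28928*3/3797 = -20922*(-1/5) - 86784/3797 = 20922/5 - 86784/3797 = 79006914/18985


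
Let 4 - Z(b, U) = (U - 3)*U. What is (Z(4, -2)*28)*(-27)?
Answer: 4536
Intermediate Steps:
Z(b, U) = 4 - U*(-3 + U) (Z(b, U) = 4 - (U - 3)*U = 4 - (-3 + U)*U = 4 - U*(-3 + U))
(Z(4, -2)*28)*(-27) = ((4 - 1*(-2)² + 3*(-2))*28)*(-27) = ((4 - 1*4 - 6)*28)*(-27) = ((4 - 4 - 6)*28)*(-27) = -6*28*(-27) = -168*(-27) = 4536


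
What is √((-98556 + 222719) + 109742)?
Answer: √233905 ≈ 483.64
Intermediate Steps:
√((-98556 + 222719) + 109742) = √(124163 + 109742) = √233905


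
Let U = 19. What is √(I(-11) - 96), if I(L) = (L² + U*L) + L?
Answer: I*√195 ≈ 13.964*I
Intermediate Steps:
I(L) = L² + 20*L (I(L) = (L² + 19*L) + L = L² + 20*L)
√(I(-11) - 96) = √(-11*(20 - 11) - 96) = √(-11*9 - 96) = √(-99 - 96) = √(-195) = I*√195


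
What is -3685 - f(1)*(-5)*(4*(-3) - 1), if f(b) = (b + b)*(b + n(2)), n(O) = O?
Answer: -4075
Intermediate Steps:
f(b) = 2*b*(2 + b) (f(b) = (b + b)*(b + 2) = (2*b)*(2 + b) = 2*b*(2 + b))
-3685 - f(1)*(-5)*(4*(-3) - 1) = -3685 - (2*1*(2 + 1))*(-5)*(4*(-3) - 1) = -3685 - (2*1*3)*(-5)*(-12 - 1) = -3685 - 6*(-5)*(-13) = -3685 - (-30)*(-13) = -3685 - 1*390 = -3685 - 390 = -4075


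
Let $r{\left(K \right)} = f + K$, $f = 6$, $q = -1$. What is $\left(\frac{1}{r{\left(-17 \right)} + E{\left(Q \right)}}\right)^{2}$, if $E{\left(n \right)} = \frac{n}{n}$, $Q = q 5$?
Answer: $\frac{1}{100} \approx 0.01$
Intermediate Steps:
$Q = -5$ ($Q = \left(-1\right) 5 = -5$)
$r{\left(K \right)} = 6 + K$
$E{\left(n \right)} = 1$
$\left(\frac{1}{r{\left(-17 \right)} + E{\left(Q \right)}}\right)^{2} = \left(\frac{1}{\left(6 - 17\right) + 1}\right)^{2} = \left(\frac{1}{-11 + 1}\right)^{2} = \left(\frac{1}{-10}\right)^{2} = \left(- \frac{1}{10}\right)^{2} = \frac{1}{100}$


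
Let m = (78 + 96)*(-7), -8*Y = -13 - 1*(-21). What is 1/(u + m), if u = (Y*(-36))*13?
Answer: -1/750 ≈ -0.0013333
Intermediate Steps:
Y = -1 (Y = -(-13 - 1*(-21))/8 = -(-13 + 21)/8 = -⅛*8 = -1)
m = -1218 (m = 174*(-7) = -1218)
u = 468 (u = -1*(-36)*13 = 36*13 = 468)
1/(u + m) = 1/(468 - 1218) = 1/(-750) = -1/750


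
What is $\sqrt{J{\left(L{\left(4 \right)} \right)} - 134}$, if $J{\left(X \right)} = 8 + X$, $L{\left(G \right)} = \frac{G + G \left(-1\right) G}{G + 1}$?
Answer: $\frac{i \sqrt{3210}}{5} \approx 11.331 i$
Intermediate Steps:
$L{\left(G \right)} = \frac{G - G^{2}}{1 + G}$ ($L{\left(G \right)} = \frac{G + - G G}{1 + G} = \frac{G - G^{2}}{1 + G}$)
$\sqrt{J{\left(L{\left(4 \right)} \right)} - 134} = \sqrt{\left(8 + \frac{4 \left(1 - 4\right)}{1 + 4}\right) - 134} = \sqrt{\left(8 + \frac{4 \left(1 - 4\right)}{5}\right) - 134} = \sqrt{\left(8 + 4 \cdot \frac{1}{5} \left(-3\right)\right) - 134} = \sqrt{\left(8 - \frac{12}{5}\right) - 134} = \sqrt{\frac{28}{5} - 134} = \sqrt{- \frac{642}{5}} = \frac{i \sqrt{3210}}{5}$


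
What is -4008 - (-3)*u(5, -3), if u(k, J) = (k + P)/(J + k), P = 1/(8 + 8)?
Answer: -128013/32 ≈ -4000.4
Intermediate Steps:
P = 1/16 ≈ 0.062500
u(k, J) = (1/16 + k)/(J + k) (u(k, J) = (k + 1/16)/(J + k) = (1/16 + k)/(J + k))
-4008 - (-3)*u(5, -3) = -4008 - (-3)*(1/16 + 5)/(-3 + 5) = -4008 - (-3)*(81/16)/2 = -4008 - (-3)*(½)*(81/16) = -4008 - (-3)*81/32 = -4008 - 1*(-243/32) = -4008 + 243/32 = -128013/32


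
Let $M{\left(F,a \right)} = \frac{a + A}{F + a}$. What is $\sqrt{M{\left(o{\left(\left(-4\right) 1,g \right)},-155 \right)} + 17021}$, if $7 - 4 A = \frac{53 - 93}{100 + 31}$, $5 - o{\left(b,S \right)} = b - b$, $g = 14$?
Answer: $\frac{\sqrt{1051613658318}}{7860} \approx 130.47$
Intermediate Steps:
$o{\left(b,S \right)} = 5$ ($o{\left(b,S \right)} = 5 - \left(b - b\right) = 5 - 0 = 5 + 0 = 5$)
$A = \frac{957}{524}$ ($A = \frac{7}{4} - \frac{\left(53 - 93\right) \frac{1}{100 + 31}}{4} = \frac{7}{4} - \frac{\left(-40\right) \frac{1}{131}}{4} = \frac{7}{4} - - \frac{10}{131} = \frac{7}{4} + \frac{10}{131} = \frac{957}{524} \approx 1.8263$)
$M{\left(F,a \right)} = \frac{\frac{957}{524} + a}{F + a}$ ($M{\left(F,a \right)} = \frac{a + \frac{957}{524}}{F + a} = \frac{\frac{957}{524} + a}{F + a}$)
$\sqrt{M{\left(o{\left(\left(-4\right) 1,g \right)},-155 \right)} + 17021} = \sqrt{\frac{\frac{957}{524} - 155}{5 - 155} + 17021} = \sqrt{\frac{1}{-150} \left(- \frac{80263}{524}\right) + 17021} = \sqrt{\left(- \frac{1}{150}\right) \left(- \frac{80263}{524}\right) + 17021} = \sqrt{\frac{80263}{78600} + 17021} = \sqrt{\frac{1337930863}{78600}} = \frac{\sqrt{1051613658318}}{7860}$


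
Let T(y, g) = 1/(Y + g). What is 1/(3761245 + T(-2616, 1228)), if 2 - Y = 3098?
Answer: 1868/7026005659 ≈ 2.6587e-7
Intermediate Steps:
Y = -3096 (Y = 2 - 1*3098 = 2 - 3098 = -3096)
T(y, g) = 1/(-3096 + g)
1/(3761245 + T(-2616, 1228)) = 1/(3761245 + 1/(-3096 + 1228)) = 1/(3761245 + 1/(-1868)) = 1/(3761245 - 1/1868) = 1/(7026005659/1868) = 1868/7026005659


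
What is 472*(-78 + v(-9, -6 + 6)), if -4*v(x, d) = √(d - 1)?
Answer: -36816 - 118*I ≈ -36816.0 - 118.0*I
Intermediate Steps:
v(x, d) = -√(-1 + d)/4 (v(x, d) = -√(d - 1)/4 = -√(-1 + d)/4)
472*(-78 + v(-9, -6 + 6)) = 472*(-78 - √(-1 + (-6 + 6))/4) = 472*(-78 - √(-1 + 0)/4) = 472*(-78 - I/4) = -36816 - 118*I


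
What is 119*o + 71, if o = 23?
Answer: 2808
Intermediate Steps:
119*o + 71 = 119*23 + 71 = 2737 + 71 = 2808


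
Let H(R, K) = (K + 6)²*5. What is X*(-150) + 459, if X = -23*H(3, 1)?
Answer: 845709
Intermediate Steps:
H(R, K) = 5*(6 + K)² (H(R, K) = (6 + K)²*5 = 5*(6 + K)²)
X = -5635 (X = -115*(6 + 1)² = -115*7² = -115*49 = -23*245 = -5635)
X*(-150) + 459 = -5635*(-150) + 459 = 845250 + 459 = 845709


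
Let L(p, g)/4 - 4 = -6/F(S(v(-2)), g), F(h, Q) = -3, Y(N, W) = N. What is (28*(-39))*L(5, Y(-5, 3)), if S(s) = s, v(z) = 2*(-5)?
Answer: -26208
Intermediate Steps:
v(z) = -10
L(p, g) = 24 (L(p, g) = 16 + 4*(-6/(-3)) = 16 + 4*(-6*(-⅓)) = 16 + 4*2 = 16 + 8 = 24)
(28*(-39))*L(5, Y(-5, 3)) = (28*(-39))*24 = -1092*24 = -26208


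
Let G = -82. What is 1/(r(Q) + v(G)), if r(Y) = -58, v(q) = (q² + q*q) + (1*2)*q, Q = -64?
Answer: 1/13226 ≈ 7.5609e-5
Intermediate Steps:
v(q) = 2*q + 2*q² (v(q) = (q² + q²) + 2*q = 2*q² + 2*q = 2*q + 2*q²)
1/(r(Q) + v(G)) = 1/(-58 + 2*(-82)*(1 - 82)) = 1/(-58 + 2*(-82)*(-81)) = 1/(-58 + 13284) = 1/13226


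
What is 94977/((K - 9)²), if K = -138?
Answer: 10553/2401 ≈ 4.3952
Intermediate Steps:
94977/((K - 9)²) = 94977/((-138 - 9)²) = 94977/((-147)²) = 94977/21609 = 94977*(1/21609) = 10553/2401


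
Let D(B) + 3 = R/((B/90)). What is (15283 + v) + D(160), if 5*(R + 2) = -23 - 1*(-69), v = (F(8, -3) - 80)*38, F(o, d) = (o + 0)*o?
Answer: 293521/20 ≈ 14676.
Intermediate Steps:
F(o, d) = o² (F(o, d) = o*o = o²)
v = -608 (v = (8² - 80)*38 = (64 - 80)*38 = -16*38 = -608)
R = 36/5 (R = -2 + (-23 - 1*(-69))/5 = -2 + (-23 + 69)/5 = -2 + (⅕)*46 = -2 + 46/5 = 36/5 ≈ 7.2000)
D(B) = -3 + 648/B (D(B) = -3 + 36/(5*((B/90))) = -3 + 36*(90/B)/5 = -3 + 648/B)
(15283 + v) + D(160) = (15283 - 608) + (-3 + 648/160) = 14675 + (-3 + 648*(1/160)) = 14675 + (-3 + 81/20) = 14675 + 21/20 = 293521/20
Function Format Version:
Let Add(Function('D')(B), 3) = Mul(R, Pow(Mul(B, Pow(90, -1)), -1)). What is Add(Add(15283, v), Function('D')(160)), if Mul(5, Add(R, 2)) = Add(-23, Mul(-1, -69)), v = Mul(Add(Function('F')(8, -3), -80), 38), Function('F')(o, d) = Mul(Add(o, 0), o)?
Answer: Rational(293521, 20) ≈ 14676.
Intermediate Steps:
Function('F')(o, d) = Pow(o, 2) (Function('F')(o, d) = Mul(o, o) = Pow(o, 2))
v = -608 (v = Mul(Add(Pow(8, 2), -80), 38) = Mul(Add(64, -80), 38) = Mul(-16, 38) = -608)
R = Rational(36, 5) (R = Add(-2, Mul(Rational(1, 5), Add(-23, Mul(-1, -69)))) = Add(-2, Mul(Rational(1, 5), Add(-23, 69))) = Add(-2, Mul(Rational(1, 5), 46)) = Add(-2, Rational(46, 5)) = Rational(36, 5) ≈ 7.2000)
Function('D')(B) = Add(-3, Mul(648, Pow(B, -1))) (Function('D')(B) = Add(-3, Mul(Rational(36, 5), Pow(Mul(B, Pow(90, -1)), -1))) = Add(-3, Mul(Rational(36, 5), Pow(Mul(B, Rational(1, 90)), -1))) = Add(-3, Mul(Rational(36, 5), Pow(Mul(Rational(1, 90), B), -1))) = Add(-3, Mul(Rational(36, 5), Mul(90, Pow(B, -1)))) = Add(-3, Mul(648, Pow(B, -1))))
Add(Add(15283, v), Function('D')(160)) = Add(Add(15283, -608), Add(-3, Mul(648, Pow(160, -1)))) = Add(14675, Add(-3, Mul(648, Rational(1, 160)))) = Add(14675, Add(-3, Rational(81, 20))) = Add(14675, Rational(21, 20)) = Rational(293521, 20)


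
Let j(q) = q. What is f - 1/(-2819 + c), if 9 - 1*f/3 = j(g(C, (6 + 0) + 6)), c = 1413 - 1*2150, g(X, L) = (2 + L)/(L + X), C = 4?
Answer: 173357/7112 ≈ 24.375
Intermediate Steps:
g(X, L) = (2 + L)/(L + X)
c = -737 (c = 1413 - 2150 = -737)
f = 195/8 (f = 27 - 3*(2 + ((6 + 0) + 6))/(((6 + 0) + 6) + 4) = 27 - 3*(2 + (6 + 6))/((6 + 6) + 4) = 27 - 3*(2 + 12)/(12 + 4) = 27 - 3*14/16 = 27 - 3*7/8 = 27 - 21/8 = 195/8 ≈ 24.375)
f - 1/(-2819 + c) = 195/8 - 1/(-2819 - 737) = 195/8 - 1/(-3556) = 195/8 - 1*(-1/3556) = 195/8 + 1/3556 = 173357/7112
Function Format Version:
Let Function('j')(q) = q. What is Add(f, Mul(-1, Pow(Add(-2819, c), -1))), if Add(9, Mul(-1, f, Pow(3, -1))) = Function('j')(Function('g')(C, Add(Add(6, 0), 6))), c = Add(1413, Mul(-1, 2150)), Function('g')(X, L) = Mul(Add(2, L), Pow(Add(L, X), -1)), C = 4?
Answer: Rational(173357, 7112) ≈ 24.375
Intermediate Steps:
Function('g')(X, L) = Mul(Pow(Add(L, X), -1), Add(2, L))
c = -737 (c = Add(1413, -2150) = -737)
f = Rational(195, 8) (f = Add(27, Mul(-3, Mul(Pow(Add(Add(Add(6, 0), 6), 4), -1), Add(2, Add(Add(6, 0), 6))))) = Add(27, Mul(-3, Mul(Pow(Add(Add(6, 6), 4), -1), Add(2, Add(6, 6))))) = Add(27, Mul(-3, Mul(Pow(Add(12, 4), -1), Add(2, 12)))) = Add(27, Mul(-3, Mul(Pow(16, -1), 14))) = Add(27, Mul(-3, Mul(Rational(1, 16), 14))) = Add(27, Mul(-3, Rational(7, 8))) = Add(27, Rational(-21, 8)) = Rational(195, 8) ≈ 24.375)
Add(f, Mul(-1, Pow(Add(-2819, c), -1))) = Add(Rational(195, 8), Mul(-1, Pow(Add(-2819, -737), -1))) = Add(Rational(195, 8), Mul(-1, Pow(-3556, -1))) = Add(Rational(195, 8), Mul(-1, Rational(-1, 3556))) = Add(Rational(195, 8), Rational(1, 3556)) = Rational(173357, 7112)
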